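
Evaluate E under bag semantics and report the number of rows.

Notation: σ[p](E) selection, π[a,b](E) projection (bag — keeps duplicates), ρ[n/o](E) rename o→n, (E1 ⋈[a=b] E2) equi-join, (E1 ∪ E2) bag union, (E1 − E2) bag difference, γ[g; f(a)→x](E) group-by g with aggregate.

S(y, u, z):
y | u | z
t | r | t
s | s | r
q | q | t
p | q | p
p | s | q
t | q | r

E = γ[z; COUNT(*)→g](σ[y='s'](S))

Row counts bottom-up:
  S → 6
  σ[y='s'](S) → 1
  γ[z; COUNT(*)→g](σ[y='s'](S)) → 1

|E| = 1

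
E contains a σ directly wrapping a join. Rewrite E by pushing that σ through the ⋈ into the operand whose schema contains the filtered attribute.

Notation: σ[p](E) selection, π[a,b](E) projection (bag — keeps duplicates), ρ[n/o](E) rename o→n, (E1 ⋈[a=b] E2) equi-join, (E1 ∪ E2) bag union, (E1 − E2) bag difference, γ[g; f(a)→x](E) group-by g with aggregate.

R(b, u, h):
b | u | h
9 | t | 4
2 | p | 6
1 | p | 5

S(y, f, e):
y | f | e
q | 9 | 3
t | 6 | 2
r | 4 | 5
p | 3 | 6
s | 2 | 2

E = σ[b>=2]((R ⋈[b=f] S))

σ filters on b, owned by the left side.
E' = (σ[b>=2](R) ⋈[b=f] S)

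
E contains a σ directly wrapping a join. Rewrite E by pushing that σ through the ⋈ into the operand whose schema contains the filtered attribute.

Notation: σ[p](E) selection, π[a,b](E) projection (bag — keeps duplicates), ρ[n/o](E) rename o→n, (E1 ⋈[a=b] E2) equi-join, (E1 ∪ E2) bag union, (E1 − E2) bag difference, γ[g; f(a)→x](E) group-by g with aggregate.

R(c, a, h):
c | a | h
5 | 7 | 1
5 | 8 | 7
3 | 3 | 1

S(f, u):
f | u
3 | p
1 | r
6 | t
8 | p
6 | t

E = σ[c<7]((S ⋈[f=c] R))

σ filters on c, owned by the right side.
E' = (S ⋈[f=c] σ[c<7](R))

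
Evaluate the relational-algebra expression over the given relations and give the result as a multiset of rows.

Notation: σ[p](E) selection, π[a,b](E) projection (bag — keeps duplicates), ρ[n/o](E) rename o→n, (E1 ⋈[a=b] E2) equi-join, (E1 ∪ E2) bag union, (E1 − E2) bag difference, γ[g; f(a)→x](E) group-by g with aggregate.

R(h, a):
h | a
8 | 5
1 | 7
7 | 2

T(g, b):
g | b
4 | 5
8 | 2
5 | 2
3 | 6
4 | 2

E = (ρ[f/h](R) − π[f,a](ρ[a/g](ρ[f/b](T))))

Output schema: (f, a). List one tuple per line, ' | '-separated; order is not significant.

Per-node cardinality:
  R → 3
  ρ[f/h](R) → 3
  T → 5
  ρ[f/b](T) → 5
  ρ[a/g](ρ[f/b](T)) → 5
  π[f,a](ρ[a/g](ρ[f/b](T))) → 5
  (ρ[f/h](R) − π[f,a](ρ[a/g](ρ[f/b](T)))) → 3

== RESULT ==
f | a
1 | 7
7 | 2
8 | 5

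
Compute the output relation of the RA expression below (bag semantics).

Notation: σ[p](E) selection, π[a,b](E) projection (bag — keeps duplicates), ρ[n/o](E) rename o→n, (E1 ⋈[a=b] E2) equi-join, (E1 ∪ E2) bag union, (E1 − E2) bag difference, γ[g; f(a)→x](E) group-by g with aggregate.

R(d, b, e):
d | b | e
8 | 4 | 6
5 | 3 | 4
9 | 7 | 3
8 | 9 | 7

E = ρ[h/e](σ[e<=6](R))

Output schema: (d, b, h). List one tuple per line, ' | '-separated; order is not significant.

Stepwise |·|:
  R → 4
  σ[e<=6](R) → 3
  ρ[h/e](σ[e<=6](R)) → 3

== RESULT ==
d | b | h
5 | 3 | 4
8 | 4 | 6
9 | 7 | 3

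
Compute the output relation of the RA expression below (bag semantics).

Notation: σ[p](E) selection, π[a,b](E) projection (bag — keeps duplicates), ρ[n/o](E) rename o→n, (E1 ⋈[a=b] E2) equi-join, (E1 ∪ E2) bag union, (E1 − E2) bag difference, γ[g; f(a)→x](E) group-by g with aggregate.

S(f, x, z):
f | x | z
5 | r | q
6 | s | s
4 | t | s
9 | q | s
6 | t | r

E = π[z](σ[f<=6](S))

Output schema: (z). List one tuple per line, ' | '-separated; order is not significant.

Subexpression sizes:
  S → 5
  σ[f<=6](S) → 4
  π[z](σ[f<=6](S)) → 4

== RESULT ==
z
q
r
s
s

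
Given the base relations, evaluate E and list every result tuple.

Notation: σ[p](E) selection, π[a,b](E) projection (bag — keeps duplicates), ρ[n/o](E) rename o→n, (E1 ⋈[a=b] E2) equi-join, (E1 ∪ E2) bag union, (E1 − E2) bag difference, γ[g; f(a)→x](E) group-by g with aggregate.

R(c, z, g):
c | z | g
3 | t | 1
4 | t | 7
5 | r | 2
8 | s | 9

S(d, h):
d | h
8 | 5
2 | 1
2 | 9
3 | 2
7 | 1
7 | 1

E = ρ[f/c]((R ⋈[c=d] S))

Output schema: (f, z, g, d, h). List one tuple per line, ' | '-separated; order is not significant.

Subexpression sizes:
  R → 4
  S → 6
  (R ⋈[c=d] S) → 2
  ρ[f/c]((R ⋈[c=d] S)) → 2

== RESULT ==
f | z | g | d | h
3 | t | 1 | 3 | 2
8 | s | 9 | 8 | 5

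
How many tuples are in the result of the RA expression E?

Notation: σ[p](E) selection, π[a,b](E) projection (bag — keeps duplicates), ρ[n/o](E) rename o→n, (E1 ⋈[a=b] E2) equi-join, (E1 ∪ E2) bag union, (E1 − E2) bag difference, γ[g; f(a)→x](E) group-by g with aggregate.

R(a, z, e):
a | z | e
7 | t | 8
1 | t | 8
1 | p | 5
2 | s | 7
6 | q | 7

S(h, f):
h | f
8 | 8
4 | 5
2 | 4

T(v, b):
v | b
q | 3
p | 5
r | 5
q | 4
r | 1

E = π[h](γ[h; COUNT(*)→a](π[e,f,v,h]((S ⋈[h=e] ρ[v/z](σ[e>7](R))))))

Stepwise |·|:
  S → 3
  R → 5
  σ[e>7](R) → 2
  ρ[v/z](σ[e>7](R)) → 2
  (S ⋈[h=e] ρ[v/z](σ[e>7](R))) → 2
  π[e,f,v,h]((S ⋈[h=e] ρ[v/z](σ[e>7](R)))) → 2
  γ[h; COUNT(*)→a](π[e,f,v,h]((S ⋈[h=e] ρ[v/z](σ[e>7](R))))) → 1
  π[h](γ[h; COUNT(*)→a](π[e,f,v,h]((S ⋈[h=e] ρ[v/z](σ[e>7](R)))))) → 1

|E| = 1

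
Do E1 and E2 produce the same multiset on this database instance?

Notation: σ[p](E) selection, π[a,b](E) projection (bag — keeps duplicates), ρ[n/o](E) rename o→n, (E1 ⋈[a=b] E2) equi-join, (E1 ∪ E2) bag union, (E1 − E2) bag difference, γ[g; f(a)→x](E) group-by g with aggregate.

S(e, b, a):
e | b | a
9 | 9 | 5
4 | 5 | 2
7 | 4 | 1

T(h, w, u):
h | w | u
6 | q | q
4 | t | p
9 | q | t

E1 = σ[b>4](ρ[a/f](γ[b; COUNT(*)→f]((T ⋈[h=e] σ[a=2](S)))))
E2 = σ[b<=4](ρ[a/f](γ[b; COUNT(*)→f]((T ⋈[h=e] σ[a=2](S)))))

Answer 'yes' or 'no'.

E1 subexpression sizes:
  T → 3
  S → 3
  σ[a=2](S) → 1
  (T ⋈[h=e] σ[a=2](S)) → 1
  γ[b; COUNT(*)→f]((T ⋈[h=e] σ[a=2](S))) → 1
  ρ[a/f](γ[b; COUNT(*)→f]((T ⋈[h=e] σ[a=2](S)))) → 1
  σ[b>4](ρ[a/f](γ[b; COUNT(*)→f]((T ⋈[h=e] σ[a=2](S))))) → 1
E2 subexpression sizes:
  T → 3
  S → 3
  σ[a=2](S) → 1
  (T ⋈[h=e] σ[a=2](S)) → 1
  γ[b; COUNT(*)→f]((T ⋈[h=e] σ[a=2](S))) → 1
  ρ[a/f](γ[b; COUNT(*)→f]((T ⋈[h=e] σ[a=2](S)))) → 1
  σ[b<=4](ρ[a/f](γ[b; COUNT(*)→f]((T ⋈[h=e] σ[a=2](S))))) → 0

E1 result:
b | a
5 | 1
E2 result:
b | a
(0 rows)
Witness: (5, 1) appears 1× in E1 but 0× in E2.

no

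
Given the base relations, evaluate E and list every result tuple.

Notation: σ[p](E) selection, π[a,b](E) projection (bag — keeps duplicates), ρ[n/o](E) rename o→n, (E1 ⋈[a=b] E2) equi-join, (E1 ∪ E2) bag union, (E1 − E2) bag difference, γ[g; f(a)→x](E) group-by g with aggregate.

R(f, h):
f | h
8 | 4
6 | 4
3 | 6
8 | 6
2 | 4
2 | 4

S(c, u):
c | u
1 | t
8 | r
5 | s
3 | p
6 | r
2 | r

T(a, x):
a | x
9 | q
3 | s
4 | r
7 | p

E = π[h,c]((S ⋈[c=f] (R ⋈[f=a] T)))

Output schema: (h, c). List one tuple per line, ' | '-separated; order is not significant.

Row counts bottom-up:
  S → 6
  R → 6
  T → 4
  (R ⋈[f=a] T) → 1
  (S ⋈[c=f] (R ⋈[f=a] T)) → 1
  π[h,c]((S ⋈[c=f] (R ⋈[f=a] T))) → 1

== RESULT ==
h | c
6 | 3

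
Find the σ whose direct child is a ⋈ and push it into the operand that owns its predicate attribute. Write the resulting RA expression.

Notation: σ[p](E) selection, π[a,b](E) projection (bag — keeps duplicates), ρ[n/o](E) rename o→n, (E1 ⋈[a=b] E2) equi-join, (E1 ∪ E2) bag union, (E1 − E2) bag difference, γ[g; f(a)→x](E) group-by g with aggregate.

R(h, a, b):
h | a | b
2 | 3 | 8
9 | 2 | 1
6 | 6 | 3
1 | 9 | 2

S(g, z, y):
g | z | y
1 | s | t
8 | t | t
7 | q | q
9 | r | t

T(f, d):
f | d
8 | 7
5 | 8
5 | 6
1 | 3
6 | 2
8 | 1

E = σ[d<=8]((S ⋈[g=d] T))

σ filters on d, owned by the right side.
E' = (S ⋈[g=d] σ[d<=8](T))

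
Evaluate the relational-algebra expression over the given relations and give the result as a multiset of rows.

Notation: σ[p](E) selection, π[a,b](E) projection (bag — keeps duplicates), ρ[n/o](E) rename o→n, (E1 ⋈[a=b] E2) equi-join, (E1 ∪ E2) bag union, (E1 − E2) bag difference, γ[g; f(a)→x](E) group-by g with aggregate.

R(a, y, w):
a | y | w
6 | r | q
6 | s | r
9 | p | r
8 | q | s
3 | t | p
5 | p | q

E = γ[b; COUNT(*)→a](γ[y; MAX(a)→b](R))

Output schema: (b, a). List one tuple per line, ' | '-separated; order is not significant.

Row counts bottom-up:
  R → 6
  γ[y; MAX(a)→b](R) → 5
  γ[b; COUNT(*)→a](γ[y; MAX(a)→b](R)) → 4

== RESULT ==
b | a
3 | 1
6 | 2
8 | 1
9 | 1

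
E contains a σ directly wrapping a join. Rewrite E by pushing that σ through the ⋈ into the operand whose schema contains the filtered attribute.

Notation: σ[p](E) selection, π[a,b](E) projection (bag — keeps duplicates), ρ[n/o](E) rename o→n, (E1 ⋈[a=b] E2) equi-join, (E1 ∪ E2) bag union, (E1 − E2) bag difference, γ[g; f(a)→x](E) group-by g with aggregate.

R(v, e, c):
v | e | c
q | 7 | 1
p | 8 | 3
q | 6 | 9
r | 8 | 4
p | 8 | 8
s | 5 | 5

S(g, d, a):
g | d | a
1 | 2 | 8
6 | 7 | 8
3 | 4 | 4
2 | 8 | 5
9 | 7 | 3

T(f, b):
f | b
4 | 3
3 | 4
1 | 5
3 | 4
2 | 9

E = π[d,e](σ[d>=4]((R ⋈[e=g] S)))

σ filters on d, owned by the right side.
E' = π[d,e]((R ⋈[e=g] σ[d>=4](S)))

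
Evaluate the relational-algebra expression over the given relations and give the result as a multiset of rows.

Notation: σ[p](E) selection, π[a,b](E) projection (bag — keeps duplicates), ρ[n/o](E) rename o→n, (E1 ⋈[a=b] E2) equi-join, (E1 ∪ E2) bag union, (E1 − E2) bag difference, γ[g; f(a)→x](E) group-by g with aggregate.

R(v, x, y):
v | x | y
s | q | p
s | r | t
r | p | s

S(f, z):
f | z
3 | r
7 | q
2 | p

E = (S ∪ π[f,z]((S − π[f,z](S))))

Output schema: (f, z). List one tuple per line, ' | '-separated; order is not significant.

Per-node cardinality:
  S → 3
  S → 3
  S → 3
  π[f,z](S) → 3
  (S − π[f,z](S)) → 0
  π[f,z]((S − π[f,z](S))) → 0
  (S ∪ π[f,z]((S − π[f,z](S)))) → 3

== RESULT ==
f | z
2 | p
3 | r
7 | q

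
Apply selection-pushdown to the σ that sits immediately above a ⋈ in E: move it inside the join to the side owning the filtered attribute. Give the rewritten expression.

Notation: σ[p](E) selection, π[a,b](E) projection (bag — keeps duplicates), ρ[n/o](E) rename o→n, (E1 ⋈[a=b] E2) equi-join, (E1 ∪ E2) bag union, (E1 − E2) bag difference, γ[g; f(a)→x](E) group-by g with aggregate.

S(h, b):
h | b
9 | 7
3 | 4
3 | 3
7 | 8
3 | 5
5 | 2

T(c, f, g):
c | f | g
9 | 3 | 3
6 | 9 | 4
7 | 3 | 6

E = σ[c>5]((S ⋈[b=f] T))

σ filters on c, owned by the right side.
E' = (S ⋈[b=f] σ[c>5](T))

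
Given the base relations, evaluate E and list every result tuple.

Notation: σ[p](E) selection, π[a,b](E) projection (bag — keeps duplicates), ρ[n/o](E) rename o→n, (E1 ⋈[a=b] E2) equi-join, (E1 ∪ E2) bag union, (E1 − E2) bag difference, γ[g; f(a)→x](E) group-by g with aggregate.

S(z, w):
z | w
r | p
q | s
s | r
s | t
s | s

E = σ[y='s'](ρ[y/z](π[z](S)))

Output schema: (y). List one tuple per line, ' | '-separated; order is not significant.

Row counts bottom-up:
  S → 5
  π[z](S) → 5
  ρ[y/z](π[z](S)) → 5
  σ[y='s'](ρ[y/z](π[z](S))) → 3

== RESULT ==
y
s
s
s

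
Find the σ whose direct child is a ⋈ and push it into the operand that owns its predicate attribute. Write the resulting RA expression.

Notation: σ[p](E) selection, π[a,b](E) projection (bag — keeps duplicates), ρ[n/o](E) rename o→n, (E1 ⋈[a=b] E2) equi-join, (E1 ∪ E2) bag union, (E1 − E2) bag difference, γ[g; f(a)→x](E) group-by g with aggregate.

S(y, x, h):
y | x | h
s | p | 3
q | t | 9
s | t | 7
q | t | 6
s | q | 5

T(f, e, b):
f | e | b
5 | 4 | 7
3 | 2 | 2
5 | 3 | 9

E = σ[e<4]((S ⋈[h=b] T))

σ filters on e, owned by the right side.
E' = (S ⋈[h=b] σ[e<4](T))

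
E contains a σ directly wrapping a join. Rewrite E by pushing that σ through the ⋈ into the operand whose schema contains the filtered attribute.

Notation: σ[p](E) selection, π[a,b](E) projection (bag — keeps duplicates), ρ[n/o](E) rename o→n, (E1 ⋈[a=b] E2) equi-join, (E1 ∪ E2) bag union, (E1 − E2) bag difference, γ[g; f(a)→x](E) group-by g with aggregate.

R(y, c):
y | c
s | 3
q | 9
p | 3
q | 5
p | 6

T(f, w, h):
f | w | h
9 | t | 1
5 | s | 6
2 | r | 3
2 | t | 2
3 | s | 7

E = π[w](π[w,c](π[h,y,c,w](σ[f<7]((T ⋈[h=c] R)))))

σ filters on f, owned by the left side.
E' = π[w](π[w,c](π[h,y,c,w]((σ[f<7](T) ⋈[h=c] R))))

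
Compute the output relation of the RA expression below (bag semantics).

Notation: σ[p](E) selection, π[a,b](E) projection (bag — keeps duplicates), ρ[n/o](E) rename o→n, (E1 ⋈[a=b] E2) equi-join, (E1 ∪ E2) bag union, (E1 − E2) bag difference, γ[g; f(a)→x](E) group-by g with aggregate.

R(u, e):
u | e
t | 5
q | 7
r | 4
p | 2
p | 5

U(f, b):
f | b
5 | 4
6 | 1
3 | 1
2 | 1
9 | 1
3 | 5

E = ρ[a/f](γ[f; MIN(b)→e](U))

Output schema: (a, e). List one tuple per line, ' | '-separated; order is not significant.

Per-node cardinality:
  U → 6
  γ[f; MIN(b)→e](U) → 5
  ρ[a/f](γ[f; MIN(b)→e](U)) → 5

== RESULT ==
a | e
2 | 1
3 | 1
5 | 4
6 | 1
9 | 1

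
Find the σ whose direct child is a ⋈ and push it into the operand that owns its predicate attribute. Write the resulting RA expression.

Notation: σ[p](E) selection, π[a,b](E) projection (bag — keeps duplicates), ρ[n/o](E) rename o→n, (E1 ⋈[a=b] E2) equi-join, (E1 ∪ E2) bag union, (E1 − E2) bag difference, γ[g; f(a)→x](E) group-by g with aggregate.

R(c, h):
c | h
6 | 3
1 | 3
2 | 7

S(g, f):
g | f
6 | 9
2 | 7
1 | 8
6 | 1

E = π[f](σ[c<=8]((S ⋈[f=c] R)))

σ filters on c, owned by the right side.
E' = π[f]((S ⋈[f=c] σ[c<=8](R)))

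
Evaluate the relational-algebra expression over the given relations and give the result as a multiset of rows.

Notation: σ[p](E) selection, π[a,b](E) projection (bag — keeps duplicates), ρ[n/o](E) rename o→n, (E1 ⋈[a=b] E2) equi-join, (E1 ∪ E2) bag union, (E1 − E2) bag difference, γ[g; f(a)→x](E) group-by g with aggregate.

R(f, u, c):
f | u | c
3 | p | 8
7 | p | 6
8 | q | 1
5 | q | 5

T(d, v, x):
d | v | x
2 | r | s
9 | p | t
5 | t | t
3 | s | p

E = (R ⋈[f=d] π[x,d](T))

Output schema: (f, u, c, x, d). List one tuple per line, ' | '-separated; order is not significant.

Per-node cardinality:
  R → 4
  T → 4
  π[x,d](T) → 4
  (R ⋈[f=d] π[x,d](T)) → 2

== RESULT ==
f | u | c | x | d
3 | p | 8 | p | 3
5 | q | 5 | t | 5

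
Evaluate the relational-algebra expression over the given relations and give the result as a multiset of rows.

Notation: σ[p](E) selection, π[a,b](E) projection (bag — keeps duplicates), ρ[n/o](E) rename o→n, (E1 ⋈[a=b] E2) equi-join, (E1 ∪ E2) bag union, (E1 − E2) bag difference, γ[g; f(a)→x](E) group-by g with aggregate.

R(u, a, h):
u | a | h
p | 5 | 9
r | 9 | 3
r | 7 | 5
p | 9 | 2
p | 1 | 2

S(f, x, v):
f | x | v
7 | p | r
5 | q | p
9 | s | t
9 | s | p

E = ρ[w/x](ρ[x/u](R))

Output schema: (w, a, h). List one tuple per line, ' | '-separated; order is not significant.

Stepwise |·|:
  R → 5
  ρ[x/u](R) → 5
  ρ[w/x](ρ[x/u](R)) → 5

== RESULT ==
w | a | h
p | 1 | 2
p | 5 | 9
p | 9 | 2
r | 7 | 5
r | 9 | 3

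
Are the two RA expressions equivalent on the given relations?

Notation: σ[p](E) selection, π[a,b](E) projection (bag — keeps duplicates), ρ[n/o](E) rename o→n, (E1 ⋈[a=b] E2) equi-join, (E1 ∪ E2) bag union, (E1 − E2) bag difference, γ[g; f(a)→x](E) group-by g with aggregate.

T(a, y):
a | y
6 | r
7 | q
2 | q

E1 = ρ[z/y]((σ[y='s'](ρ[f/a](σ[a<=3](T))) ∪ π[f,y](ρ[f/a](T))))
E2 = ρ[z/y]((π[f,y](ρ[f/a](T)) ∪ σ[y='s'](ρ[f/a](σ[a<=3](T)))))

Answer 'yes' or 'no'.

E1 subexpression sizes:
  T → 3
  σ[a<=3](T) → 1
  ρ[f/a](σ[a<=3](T)) → 1
  σ[y='s'](ρ[f/a](σ[a<=3](T))) → 0
  T → 3
  ρ[f/a](T) → 3
  π[f,y](ρ[f/a](T)) → 3
  (σ[y='s'](ρ[f/a](σ[a<=3](T))) ∪ π[f,y](ρ[f/a](T))) → 3
  ρ[z/y]((σ[y='s'](ρ[f/a](σ[a<=3](T))) ∪ π[f,y](ρ[f/a](T)))) → 3
E2 subexpression sizes:
  T → 3
  ρ[f/a](T) → 3
  π[f,y](ρ[f/a](T)) → 3
  T → 3
  σ[a<=3](T) → 1
  ρ[f/a](σ[a<=3](T)) → 1
  σ[y='s'](ρ[f/a](σ[a<=3](T))) → 0
  (π[f,y](ρ[f/a](T)) ∪ σ[y='s'](ρ[f/a](σ[a<=3](T)))) → 3
  ρ[z/y]((π[f,y](ρ[f/a](T)) ∪ σ[y='s'](ρ[f/a](σ[a<=3](T))))) → 3

E1 and E2 produce the same multiset:
f | z
2 | q
6 | r
7 | q

yes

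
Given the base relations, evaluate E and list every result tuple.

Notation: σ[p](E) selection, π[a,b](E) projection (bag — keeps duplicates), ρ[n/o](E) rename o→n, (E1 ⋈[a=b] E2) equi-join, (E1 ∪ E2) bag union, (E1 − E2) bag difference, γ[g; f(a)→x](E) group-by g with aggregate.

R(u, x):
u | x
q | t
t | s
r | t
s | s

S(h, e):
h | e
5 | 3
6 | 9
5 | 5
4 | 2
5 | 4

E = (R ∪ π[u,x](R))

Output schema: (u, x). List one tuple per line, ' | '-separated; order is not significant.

Subexpression sizes:
  R → 4
  R → 4
  π[u,x](R) → 4
  (R ∪ π[u,x](R)) → 8

== RESULT ==
u | x
q | t
q | t
r | t
r | t
s | s
s | s
t | s
t | s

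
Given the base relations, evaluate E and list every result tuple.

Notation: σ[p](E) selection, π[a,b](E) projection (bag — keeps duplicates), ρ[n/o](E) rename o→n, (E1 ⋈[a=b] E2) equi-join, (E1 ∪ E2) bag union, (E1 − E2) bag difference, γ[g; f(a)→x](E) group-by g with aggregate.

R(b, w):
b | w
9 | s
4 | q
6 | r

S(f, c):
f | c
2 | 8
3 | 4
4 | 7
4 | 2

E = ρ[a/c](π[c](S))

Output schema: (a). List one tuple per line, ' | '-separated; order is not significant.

Subexpression sizes:
  S → 4
  π[c](S) → 4
  ρ[a/c](π[c](S)) → 4

== RESULT ==
a
2
4
7
8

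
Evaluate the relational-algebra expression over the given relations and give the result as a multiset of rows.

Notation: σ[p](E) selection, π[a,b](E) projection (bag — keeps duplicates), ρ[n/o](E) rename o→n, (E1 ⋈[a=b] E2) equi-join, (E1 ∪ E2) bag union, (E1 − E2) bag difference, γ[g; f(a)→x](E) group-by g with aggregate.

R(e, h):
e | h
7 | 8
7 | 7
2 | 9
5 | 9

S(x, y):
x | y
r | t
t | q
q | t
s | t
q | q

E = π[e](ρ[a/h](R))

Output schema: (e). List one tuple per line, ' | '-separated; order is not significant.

Per-node cardinality:
  R → 4
  ρ[a/h](R) → 4
  π[e](ρ[a/h](R)) → 4

== RESULT ==
e
2
5
7
7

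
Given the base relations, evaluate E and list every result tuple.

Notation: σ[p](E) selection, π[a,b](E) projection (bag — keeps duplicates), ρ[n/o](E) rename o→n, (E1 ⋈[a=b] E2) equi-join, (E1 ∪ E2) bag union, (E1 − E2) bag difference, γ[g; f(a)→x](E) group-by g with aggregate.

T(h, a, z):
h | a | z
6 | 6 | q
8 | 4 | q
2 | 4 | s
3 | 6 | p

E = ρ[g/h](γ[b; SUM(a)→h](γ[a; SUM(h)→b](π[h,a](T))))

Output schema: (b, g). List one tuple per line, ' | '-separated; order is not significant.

Per-node cardinality:
  T → 4
  π[h,a](T) → 4
  γ[a; SUM(h)→b](π[h,a](T)) → 2
  γ[b; SUM(a)→h](γ[a; SUM(h)→b](π[h,a](T))) → 2
  ρ[g/h](γ[b; SUM(a)→h](γ[a; SUM(h)→b](π[h,a](T)))) → 2

== RESULT ==
b | g
9 | 6
10 | 4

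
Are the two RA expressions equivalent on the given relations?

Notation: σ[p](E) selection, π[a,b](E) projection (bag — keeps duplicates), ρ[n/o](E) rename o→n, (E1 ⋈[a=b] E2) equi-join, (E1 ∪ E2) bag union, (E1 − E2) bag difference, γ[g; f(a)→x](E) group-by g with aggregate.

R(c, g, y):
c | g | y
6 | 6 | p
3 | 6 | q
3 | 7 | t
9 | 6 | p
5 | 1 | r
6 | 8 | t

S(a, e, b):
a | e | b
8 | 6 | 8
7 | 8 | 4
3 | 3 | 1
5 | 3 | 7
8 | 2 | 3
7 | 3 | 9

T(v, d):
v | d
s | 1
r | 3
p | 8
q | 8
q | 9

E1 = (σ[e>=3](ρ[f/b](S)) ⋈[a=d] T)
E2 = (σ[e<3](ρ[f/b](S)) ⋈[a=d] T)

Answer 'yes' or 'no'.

E1 row counts bottom-up:
  S → 6
  ρ[f/b](S) → 6
  σ[e>=3](ρ[f/b](S)) → 5
  T → 5
  (σ[e>=3](ρ[f/b](S)) ⋈[a=d] T) → 3
E2 row counts bottom-up:
  S → 6
  ρ[f/b](S) → 6
  σ[e<3](ρ[f/b](S)) → 1
  T → 5
  (σ[e<3](ρ[f/b](S)) ⋈[a=d] T) → 2

E1 result:
a | e | f | v | d
3 | 3 | 1 | r | 3
8 | 6 | 8 | p | 8
8 | 6 | 8 | q | 8
E2 result:
a | e | f | v | d
8 | 2 | 3 | p | 8
8 | 2 | 3 | q | 8
Witness: (8, 6, 8, 'p', 8) appears 1× in E1 but 0× in E2.

no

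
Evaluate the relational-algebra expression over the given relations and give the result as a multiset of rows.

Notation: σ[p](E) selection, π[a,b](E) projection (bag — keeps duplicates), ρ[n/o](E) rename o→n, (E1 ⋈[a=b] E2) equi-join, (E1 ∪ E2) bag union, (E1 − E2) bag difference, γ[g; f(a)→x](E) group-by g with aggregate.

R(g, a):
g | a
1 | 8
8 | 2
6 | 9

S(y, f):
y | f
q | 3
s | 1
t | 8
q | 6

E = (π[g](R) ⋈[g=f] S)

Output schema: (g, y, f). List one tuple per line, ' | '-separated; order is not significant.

Subexpression sizes:
  R → 3
  π[g](R) → 3
  S → 4
  (π[g](R) ⋈[g=f] S) → 3

== RESULT ==
g | y | f
1 | s | 1
6 | q | 6
8 | t | 8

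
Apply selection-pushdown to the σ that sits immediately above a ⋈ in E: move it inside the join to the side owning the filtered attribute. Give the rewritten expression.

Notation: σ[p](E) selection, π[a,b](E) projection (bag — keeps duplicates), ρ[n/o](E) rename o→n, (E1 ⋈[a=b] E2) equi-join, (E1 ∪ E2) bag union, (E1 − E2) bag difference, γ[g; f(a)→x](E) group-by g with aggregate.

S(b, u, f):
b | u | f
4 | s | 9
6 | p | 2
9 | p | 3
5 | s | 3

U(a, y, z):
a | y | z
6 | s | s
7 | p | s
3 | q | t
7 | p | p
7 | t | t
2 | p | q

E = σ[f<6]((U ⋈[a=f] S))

σ filters on f, owned by the right side.
E' = (U ⋈[a=f] σ[f<6](S))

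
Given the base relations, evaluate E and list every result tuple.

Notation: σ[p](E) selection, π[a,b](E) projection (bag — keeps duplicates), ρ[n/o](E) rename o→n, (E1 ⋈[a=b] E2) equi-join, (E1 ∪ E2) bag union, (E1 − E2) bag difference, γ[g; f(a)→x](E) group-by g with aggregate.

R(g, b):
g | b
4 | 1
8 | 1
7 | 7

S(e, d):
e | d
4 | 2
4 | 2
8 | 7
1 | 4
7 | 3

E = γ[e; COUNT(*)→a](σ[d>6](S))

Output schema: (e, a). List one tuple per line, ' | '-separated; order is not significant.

Per-node cardinality:
  S → 5
  σ[d>6](S) → 1
  γ[e; COUNT(*)→a](σ[d>6](S)) → 1

== RESULT ==
e | a
8 | 1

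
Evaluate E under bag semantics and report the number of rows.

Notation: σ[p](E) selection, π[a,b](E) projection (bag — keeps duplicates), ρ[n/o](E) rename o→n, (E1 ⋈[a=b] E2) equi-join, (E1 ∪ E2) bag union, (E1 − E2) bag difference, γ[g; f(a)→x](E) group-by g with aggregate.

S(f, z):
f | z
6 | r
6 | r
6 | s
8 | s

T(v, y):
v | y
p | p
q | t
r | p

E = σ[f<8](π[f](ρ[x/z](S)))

Subexpression sizes:
  S → 4
  ρ[x/z](S) → 4
  π[f](ρ[x/z](S)) → 4
  σ[f<8](π[f](ρ[x/z](S))) → 3

|E| = 3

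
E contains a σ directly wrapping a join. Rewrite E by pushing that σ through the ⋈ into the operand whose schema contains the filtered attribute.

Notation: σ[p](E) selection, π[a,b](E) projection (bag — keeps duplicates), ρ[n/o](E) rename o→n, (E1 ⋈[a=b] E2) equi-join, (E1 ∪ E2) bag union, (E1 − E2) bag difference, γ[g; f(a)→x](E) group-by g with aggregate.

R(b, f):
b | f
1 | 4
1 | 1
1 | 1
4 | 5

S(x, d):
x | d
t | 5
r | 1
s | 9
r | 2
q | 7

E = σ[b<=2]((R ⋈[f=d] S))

σ filters on b, owned by the left side.
E' = (σ[b<=2](R) ⋈[f=d] S)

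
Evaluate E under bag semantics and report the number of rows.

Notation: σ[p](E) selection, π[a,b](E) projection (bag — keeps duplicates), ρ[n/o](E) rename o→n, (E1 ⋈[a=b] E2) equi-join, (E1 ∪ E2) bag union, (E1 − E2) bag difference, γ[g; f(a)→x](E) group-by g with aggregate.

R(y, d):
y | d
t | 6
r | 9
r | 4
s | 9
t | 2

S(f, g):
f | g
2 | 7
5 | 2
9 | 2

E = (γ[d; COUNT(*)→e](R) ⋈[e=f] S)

Per-node cardinality:
  R → 5
  γ[d; COUNT(*)→e](R) → 4
  S → 3
  (γ[d; COUNT(*)→e](R) ⋈[e=f] S) → 1

|E| = 1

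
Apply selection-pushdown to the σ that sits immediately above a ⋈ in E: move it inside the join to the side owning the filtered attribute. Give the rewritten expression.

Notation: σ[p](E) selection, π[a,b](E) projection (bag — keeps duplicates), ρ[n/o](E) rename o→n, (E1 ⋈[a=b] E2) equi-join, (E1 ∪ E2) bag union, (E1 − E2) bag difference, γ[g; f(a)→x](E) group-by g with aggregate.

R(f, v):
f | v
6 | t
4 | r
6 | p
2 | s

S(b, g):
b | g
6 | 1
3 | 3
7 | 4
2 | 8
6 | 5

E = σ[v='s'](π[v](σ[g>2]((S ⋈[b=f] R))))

σ filters on g, owned by the left side.
E' = σ[v='s'](π[v]((σ[g>2](S) ⋈[b=f] R)))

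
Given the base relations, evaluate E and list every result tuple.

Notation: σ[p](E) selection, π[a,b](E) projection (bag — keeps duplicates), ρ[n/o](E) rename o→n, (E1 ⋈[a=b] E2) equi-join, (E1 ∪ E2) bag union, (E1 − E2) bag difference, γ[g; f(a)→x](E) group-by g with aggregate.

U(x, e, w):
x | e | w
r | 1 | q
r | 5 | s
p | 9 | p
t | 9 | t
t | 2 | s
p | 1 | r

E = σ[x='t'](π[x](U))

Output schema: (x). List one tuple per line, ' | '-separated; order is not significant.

Row counts bottom-up:
  U → 6
  π[x](U) → 6
  σ[x='t'](π[x](U)) → 2

== RESULT ==
x
t
t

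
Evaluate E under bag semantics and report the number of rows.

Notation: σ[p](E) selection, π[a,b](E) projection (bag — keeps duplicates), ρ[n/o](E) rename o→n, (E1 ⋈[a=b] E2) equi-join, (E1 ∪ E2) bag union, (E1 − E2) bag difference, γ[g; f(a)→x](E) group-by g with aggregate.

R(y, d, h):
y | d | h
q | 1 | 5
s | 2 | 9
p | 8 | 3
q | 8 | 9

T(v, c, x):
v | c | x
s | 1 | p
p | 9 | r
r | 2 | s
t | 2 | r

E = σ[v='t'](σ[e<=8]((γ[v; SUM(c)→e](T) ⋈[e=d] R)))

Stepwise |·|:
  T → 4
  γ[v; SUM(c)→e](T) → 4
  R → 4
  (γ[v; SUM(c)→e](T) ⋈[e=d] R) → 3
  σ[e<=8]((γ[v; SUM(c)→e](T) ⋈[e=d] R)) → 3
  σ[v='t'](σ[e<=8]((γ[v; SUM(c)→e](T) ⋈[e=d] R))) → 1

|E| = 1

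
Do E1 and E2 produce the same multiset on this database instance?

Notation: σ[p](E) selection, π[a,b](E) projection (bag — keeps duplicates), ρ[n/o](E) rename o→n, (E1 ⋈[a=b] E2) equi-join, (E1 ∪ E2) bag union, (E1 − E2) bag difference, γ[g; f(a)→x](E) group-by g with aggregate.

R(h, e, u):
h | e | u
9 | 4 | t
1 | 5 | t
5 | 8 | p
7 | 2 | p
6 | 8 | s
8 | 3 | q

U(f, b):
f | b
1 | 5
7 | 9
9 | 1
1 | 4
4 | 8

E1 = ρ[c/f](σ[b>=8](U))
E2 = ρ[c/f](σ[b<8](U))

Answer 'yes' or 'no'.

E1 subexpression sizes:
  U → 5
  σ[b>=8](U) → 2
  ρ[c/f](σ[b>=8](U)) → 2
E2 subexpression sizes:
  U → 5
  σ[b<8](U) → 3
  ρ[c/f](σ[b<8](U)) → 3

E1 result:
c | b
4 | 8
7 | 9
E2 result:
c | b
1 | 4
1 | 5
9 | 1
Witness: (7, 9) appears 1× in E1 but 0× in E2.

no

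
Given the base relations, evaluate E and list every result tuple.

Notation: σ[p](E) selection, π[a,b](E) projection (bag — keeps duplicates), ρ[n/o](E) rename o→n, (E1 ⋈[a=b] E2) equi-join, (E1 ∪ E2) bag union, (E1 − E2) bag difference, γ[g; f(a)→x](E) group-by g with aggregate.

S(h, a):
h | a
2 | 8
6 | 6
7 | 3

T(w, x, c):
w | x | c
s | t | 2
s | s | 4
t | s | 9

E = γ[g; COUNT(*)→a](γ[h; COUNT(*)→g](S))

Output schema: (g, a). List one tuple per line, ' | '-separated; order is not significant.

Stepwise |·|:
  S → 3
  γ[h; COUNT(*)→g](S) → 3
  γ[g; COUNT(*)→a](γ[h; COUNT(*)→g](S)) → 1

== RESULT ==
g | a
1 | 3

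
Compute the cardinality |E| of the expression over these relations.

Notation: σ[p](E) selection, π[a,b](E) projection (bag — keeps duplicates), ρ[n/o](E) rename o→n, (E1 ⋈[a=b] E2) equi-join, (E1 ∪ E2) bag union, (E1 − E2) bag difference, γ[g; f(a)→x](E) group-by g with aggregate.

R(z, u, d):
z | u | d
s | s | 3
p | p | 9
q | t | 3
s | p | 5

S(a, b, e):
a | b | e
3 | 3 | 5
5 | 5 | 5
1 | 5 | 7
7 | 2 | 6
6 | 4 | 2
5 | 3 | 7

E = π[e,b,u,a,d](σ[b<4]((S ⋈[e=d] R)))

Row counts bottom-up:
  S → 6
  R → 4
  (S ⋈[e=d] R) → 2
  σ[b<4]((S ⋈[e=d] R)) → 1
  π[e,b,u,a,d](σ[b<4]((S ⋈[e=d] R))) → 1

|E| = 1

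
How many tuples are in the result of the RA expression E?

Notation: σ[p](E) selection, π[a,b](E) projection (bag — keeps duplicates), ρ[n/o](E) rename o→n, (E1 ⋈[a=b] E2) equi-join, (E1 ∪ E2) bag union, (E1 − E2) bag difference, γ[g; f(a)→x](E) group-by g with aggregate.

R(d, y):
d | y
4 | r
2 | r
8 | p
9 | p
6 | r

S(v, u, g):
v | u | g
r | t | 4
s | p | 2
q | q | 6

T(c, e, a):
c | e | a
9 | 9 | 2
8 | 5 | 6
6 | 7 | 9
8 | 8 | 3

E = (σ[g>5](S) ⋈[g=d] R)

Subexpression sizes:
  S → 3
  σ[g>5](S) → 1
  R → 5
  (σ[g>5](S) ⋈[g=d] R) → 1

|E| = 1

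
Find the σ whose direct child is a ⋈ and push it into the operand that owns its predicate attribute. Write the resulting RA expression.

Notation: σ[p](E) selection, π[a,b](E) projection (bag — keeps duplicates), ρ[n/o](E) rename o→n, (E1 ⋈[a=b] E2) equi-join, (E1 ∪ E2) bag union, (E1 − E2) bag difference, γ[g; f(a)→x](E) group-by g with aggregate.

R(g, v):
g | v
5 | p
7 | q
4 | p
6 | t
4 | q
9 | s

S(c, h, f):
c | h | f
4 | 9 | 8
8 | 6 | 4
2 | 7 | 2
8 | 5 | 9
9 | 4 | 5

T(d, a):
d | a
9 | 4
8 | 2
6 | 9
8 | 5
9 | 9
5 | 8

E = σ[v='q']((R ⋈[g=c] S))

σ filters on v, owned by the left side.
E' = (σ[v='q'](R) ⋈[g=c] S)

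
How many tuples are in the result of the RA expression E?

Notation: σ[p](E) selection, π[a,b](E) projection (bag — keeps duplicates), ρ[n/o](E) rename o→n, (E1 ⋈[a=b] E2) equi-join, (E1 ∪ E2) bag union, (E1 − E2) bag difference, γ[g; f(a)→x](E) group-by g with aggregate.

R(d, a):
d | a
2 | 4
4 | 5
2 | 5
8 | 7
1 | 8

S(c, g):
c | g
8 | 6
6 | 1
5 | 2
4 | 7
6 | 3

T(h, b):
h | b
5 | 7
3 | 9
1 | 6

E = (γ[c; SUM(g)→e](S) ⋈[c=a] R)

Row counts bottom-up:
  S → 5
  γ[c; SUM(g)→e](S) → 4
  R → 5
  (γ[c; SUM(g)→e](S) ⋈[c=a] R) → 4

|E| = 4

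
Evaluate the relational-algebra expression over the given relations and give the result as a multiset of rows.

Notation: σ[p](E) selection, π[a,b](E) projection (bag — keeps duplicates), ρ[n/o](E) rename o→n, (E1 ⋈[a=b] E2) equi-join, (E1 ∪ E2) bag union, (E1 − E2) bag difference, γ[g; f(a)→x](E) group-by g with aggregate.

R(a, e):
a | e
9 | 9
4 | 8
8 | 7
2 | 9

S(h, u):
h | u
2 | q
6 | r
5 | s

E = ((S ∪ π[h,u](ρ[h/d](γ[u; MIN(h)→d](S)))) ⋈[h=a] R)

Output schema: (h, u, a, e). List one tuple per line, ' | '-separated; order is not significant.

Subexpression sizes:
  S → 3
  S → 3
  γ[u; MIN(h)→d](S) → 3
  ρ[h/d](γ[u; MIN(h)→d](S)) → 3
  π[h,u](ρ[h/d](γ[u; MIN(h)→d](S))) → 3
  (S ∪ π[h,u](ρ[h/d](γ[u; MIN(h)→d](S)))) → 6
  R → 4
  ((S ∪ π[h,u](ρ[h/d](γ[u; MIN(h)→d](S)))) ⋈[h=a] R) → 2

== RESULT ==
h | u | a | e
2 | q | 2 | 9
2 | q | 2 | 9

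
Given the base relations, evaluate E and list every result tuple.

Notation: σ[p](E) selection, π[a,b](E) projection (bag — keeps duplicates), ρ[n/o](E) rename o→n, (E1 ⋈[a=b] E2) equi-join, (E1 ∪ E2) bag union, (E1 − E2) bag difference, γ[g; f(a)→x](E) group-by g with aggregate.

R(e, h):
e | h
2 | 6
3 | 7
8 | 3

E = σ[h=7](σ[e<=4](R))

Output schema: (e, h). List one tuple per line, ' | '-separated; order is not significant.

Row counts bottom-up:
  R → 3
  σ[e<=4](R) → 2
  σ[h=7](σ[e<=4](R)) → 1

== RESULT ==
e | h
3 | 7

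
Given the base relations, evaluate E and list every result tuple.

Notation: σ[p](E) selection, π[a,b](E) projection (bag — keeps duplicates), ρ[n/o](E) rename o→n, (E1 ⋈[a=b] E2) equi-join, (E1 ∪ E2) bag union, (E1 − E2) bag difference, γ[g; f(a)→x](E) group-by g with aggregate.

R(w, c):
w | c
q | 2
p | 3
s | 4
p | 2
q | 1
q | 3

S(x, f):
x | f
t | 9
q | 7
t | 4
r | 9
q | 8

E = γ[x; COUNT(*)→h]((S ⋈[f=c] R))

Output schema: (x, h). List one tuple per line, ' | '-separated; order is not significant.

Row counts bottom-up:
  S → 5
  R → 6
  (S ⋈[f=c] R) → 1
  γ[x; COUNT(*)→h]((S ⋈[f=c] R)) → 1

== RESULT ==
x | h
t | 1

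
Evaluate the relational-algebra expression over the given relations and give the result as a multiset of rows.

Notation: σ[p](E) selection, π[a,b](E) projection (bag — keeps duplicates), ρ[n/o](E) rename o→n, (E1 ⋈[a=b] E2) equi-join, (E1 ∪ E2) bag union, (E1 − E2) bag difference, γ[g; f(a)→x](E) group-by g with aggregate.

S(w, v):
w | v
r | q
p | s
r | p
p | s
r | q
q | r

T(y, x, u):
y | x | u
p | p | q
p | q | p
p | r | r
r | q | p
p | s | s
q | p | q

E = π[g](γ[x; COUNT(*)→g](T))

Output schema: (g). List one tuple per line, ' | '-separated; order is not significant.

Row counts bottom-up:
  T → 6
  γ[x; COUNT(*)→g](T) → 4
  π[g](γ[x; COUNT(*)→g](T)) → 4

== RESULT ==
g
1
1
2
2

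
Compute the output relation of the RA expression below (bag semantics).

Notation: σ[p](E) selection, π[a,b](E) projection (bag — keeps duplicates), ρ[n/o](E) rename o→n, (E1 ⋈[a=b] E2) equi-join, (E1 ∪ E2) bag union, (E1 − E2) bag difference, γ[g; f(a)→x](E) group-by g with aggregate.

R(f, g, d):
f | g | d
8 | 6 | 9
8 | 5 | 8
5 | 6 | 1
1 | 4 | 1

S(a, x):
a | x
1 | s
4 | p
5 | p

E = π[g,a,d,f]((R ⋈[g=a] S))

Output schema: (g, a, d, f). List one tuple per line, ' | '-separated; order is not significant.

Row counts bottom-up:
  R → 4
  S → 3
  (R ⋈[g=a] S) → 2
  π[g,a,d,f]((R ⋈[g=a] S)) → 2

== RESULT ==
g | a | d | f
4 | 4 | 1 | 1
5 | 5 | 8 | 8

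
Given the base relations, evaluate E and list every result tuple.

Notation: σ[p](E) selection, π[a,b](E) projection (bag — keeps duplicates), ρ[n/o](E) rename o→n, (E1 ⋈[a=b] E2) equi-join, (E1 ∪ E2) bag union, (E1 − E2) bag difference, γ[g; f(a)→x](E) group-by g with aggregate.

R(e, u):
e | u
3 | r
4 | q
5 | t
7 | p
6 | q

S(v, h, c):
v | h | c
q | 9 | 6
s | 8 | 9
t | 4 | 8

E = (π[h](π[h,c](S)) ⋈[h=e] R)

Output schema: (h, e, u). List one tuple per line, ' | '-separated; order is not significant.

Stepwise |·|:
  S → 3
  π[h,c](S) → 3
  π[h](π[h,c](S)) → 3
  R → 5
  (π[h](π[h,c](S)) ⋈[h=e] R) → 1

== RESULT ==
h | e | u
4 | 4 | q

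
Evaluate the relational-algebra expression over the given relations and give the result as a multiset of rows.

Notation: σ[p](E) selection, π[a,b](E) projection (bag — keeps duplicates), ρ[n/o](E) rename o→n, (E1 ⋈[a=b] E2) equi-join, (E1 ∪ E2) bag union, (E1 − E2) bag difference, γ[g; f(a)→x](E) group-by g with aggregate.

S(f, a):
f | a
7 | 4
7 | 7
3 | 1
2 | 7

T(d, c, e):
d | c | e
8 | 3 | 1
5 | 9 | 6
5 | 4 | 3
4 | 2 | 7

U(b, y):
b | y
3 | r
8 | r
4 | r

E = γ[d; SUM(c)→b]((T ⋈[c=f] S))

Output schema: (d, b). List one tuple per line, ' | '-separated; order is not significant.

Stepwise |·|:
  T → 4
  S → 4
  (T ⋈[c=f] S) → 2
  γ[d; SUM(c)→b]((T ⋈[c=f] S)) → 2

== RESULT ==
d | b
4 | 2
8 | 3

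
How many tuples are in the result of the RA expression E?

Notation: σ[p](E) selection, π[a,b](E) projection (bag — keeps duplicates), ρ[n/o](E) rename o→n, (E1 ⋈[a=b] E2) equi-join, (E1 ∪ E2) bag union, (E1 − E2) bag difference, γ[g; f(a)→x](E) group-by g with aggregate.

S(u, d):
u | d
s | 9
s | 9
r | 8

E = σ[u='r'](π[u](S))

Stepwise |·|:
  S → 3
  π[u](S) → 3
  σ[u='r'](π[u](S)) → 1

|E| = 1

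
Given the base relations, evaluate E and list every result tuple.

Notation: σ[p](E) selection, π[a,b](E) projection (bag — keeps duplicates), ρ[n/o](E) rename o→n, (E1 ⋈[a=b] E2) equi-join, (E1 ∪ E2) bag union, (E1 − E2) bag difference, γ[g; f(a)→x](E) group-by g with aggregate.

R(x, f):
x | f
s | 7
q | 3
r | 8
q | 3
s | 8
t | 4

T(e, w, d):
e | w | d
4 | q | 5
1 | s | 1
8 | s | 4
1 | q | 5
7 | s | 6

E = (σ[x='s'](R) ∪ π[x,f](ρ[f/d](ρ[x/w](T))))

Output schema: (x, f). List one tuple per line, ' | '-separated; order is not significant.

Per-node cardinality:
  R → 6
  σ[x='s'](R) → 2
  T → 5
  ρ[x/w](T) → 5
  ρ[f/d](ρ[x/w](T)) → 5
  π[x,f](ρ[f/d](ρ[x/w](T))) → 5
  (σ[x='s'](R) ∪ π[x,f](ρ[f/d](ρ[x/w](T)))) → 7

== RESULT ==
x | f
q | 5
q | 5
s | 1
s | 4
s | 6
s | 7
s | 8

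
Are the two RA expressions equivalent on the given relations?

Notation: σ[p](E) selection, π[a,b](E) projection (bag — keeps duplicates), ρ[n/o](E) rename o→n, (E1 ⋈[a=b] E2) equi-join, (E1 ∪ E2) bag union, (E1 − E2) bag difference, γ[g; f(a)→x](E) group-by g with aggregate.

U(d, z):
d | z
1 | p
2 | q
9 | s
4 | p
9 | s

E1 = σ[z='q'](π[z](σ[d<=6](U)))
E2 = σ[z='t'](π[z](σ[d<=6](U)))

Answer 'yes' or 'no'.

E1 stepwise |·|:
  U → 5
  σ[d<=6](U) → 3
  π[z](σ[d<=6](U)) → 3
  σ[z='q'](π[z](σ[d<=6](U))) → 1
E2 stepwise |·|:
  U → 5
  σ[d<=6](U) → 3
  π[z](σ[d<=6](U)) → 3
  σ[z='t'](π[z](σ[d<=6](U))) → 0

E1 result:
z
q
E2 result:
z
(0 rows)
Witness: ('q',) appears 1× in E1 but 0× in E2.

no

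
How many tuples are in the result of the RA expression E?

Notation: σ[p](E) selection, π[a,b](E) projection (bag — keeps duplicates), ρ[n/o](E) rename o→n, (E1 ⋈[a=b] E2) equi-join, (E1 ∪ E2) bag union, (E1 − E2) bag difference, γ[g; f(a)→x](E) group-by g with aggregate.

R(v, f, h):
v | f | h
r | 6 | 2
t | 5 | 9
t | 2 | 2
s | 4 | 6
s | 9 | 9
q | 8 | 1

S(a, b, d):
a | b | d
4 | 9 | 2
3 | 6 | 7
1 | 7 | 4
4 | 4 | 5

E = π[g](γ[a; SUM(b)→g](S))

Stepwise |·|:
  S → 4
  γ[a; SUM(b)→g](S) → 3
  π[g](γ[a; SUM(b)→g](S)) → 3

|E| = 3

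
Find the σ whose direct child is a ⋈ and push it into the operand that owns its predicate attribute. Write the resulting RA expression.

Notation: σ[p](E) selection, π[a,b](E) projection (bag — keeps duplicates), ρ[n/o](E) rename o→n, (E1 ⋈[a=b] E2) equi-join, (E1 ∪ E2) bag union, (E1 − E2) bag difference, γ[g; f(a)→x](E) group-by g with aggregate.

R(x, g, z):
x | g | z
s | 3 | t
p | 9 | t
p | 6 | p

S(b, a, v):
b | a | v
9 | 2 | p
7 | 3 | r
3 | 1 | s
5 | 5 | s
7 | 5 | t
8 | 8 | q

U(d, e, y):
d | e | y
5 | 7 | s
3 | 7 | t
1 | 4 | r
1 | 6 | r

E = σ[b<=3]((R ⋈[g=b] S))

σ filters on b, owned by the right side.
E' = (R ⋈[g=b] σ[b<=3](S))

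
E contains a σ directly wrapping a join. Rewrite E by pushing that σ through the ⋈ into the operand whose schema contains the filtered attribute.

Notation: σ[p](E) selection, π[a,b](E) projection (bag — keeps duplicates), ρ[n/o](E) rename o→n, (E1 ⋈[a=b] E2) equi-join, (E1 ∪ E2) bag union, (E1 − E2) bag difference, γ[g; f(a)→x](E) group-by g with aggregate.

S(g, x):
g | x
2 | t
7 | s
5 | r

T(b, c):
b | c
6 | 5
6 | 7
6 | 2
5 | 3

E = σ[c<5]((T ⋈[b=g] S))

σ filters on c, owned by the left side.
E' = (σ[c<5](T) ⋈[b=g] S)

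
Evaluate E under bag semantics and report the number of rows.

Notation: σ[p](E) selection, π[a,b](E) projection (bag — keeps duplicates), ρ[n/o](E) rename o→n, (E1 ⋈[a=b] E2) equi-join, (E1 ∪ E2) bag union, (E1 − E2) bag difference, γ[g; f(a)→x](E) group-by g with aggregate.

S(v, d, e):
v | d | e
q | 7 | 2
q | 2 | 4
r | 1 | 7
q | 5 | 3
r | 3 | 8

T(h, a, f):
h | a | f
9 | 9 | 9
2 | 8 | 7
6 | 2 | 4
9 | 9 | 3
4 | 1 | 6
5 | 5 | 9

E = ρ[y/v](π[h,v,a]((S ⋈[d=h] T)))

Stepwise |·|:
  S → 5
  T → 6
  (S ⋈[d=h] T) → 2
  π[h,v,a]((S ⋈[d=h] T)) → 2
  ρ[y/v](π[h,v,a]((S ⋈[d=h] T))) → 2

|E| = 2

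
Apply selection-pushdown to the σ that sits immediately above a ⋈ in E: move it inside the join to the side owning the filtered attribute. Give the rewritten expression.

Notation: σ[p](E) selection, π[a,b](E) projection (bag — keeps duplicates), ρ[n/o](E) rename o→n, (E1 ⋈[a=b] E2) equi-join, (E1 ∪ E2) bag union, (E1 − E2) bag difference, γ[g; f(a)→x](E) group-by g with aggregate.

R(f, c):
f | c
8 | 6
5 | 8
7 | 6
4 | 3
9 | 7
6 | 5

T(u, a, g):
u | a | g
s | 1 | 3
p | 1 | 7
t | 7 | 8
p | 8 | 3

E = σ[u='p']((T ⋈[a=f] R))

σ filters on u, owned by the left side.
E' = (σ[u='p'](T) ⋈[a=f] R)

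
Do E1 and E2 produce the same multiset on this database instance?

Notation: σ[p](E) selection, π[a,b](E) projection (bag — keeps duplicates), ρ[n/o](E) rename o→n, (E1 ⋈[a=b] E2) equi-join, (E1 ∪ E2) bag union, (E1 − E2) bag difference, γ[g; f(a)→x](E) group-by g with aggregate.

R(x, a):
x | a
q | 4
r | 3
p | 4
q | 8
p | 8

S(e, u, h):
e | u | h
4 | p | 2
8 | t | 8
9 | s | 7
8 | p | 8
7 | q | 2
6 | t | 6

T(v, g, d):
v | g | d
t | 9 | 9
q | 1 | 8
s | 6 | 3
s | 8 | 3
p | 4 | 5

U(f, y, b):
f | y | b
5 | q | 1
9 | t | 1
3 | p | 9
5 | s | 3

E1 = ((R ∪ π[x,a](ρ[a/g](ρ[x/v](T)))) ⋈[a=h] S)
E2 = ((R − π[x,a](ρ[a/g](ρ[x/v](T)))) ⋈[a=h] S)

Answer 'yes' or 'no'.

E1 stepwise |·|:
  R → 5
  T → 5
  ρ[x/v](T) → 5
  ρ[a/g](ρ[x/v](T)) → 5
  π[x,a](ρ[a/g](ρ[x/v](T))) → 5
  (R ∪ π[x,a](ρ[a/g](ρ[x/v](T)))) → 10
  S → 6
  ((R ∪ π[x,a](ρ[a/g](ρ[x/v](T)))) ⋈[a=h] S) → 7
E2 stepwise |·|:
  R → 5
  T → 5
  ρ[x/v](T) → 5
  ρ[a/g](ρ[x/v](T)) → 5
  π[x,a](ρ[a/g](ρ[x/v](T))) → 5
  (R − π[x,a](ρ[a/g](ρ[x/v](T)))) → 4
  S → 6
  ((R − π[x,a](ρ[a/g](ρ[x/v](T)))) ⋈[a=h] S) → 4

E1 result:
x | a | e | u | h
p | 8 | 8 | p | 8
p | 8 | 8 | t | 8
q | 8 | 8 | p | 8
q | 8 | 8 | t | 8
s | 6 | 6 | t | 6
s | 8 | 8 | p | 8
s | 8 | 8 | t | 8
E2 result:
x | a | e | u | h
p | 8 | 8 | p | 8
p | 8 | 8 | t | 8
q | 8 | 8 | p | 8
q | 8 | 8 | t | 8
Witness: ('s', 6, 6, 't', 6) appears 1× in E1 but 0× in E2.

no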